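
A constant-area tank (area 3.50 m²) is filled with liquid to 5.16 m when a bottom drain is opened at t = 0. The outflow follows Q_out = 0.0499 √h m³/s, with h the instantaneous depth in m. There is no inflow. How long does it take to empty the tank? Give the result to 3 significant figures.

With no inflow, A dh/dt = −0.0499 √h.
This is separable: 2 d(√h)/dt = −0.0499/A, so √h = √h₀ − (0.0499/(2A)) t.
Tank is empty when √h = 0: t_empty = 2A√h₀/0.0499.
t_empty = 2·3.50·√5.16/0.0499 = 7.0000·2.2716/0.0499 = 318.66 s.

319 s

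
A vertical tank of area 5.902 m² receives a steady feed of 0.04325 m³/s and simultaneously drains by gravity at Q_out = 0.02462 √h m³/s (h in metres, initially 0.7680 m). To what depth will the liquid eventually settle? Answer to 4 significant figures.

A dh/dt = Q_in − 0.02462 √h. Steady state requires inflow = outflow:
Q_in = 0.02462 √h_ss ⇒ √h_ss = 0.04325/0.02462 = 1.75670.
h_ss = 1.75670² = 3.08600 m. (Since h₀ = 0.7680 m < h_ss, the level will rise toward this value.)

3.086 m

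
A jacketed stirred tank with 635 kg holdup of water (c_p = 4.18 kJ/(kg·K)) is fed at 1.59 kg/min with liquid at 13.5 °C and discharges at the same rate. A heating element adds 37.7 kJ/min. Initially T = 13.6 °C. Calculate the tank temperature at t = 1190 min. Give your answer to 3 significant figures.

Unsteady energy balance on the tank contents: M c_p dT/dt = ṁ c_p (T_in − T) + 37.7.
τ = M/ṁ = 399.37 min; T_ss = T_in + Q̇/(ṁ c_p) = 13.5 + 37.7/(1.59·4.18) = 19.172 °C.
This is linear first-order; T(t) = T_ss + (T₀ − T_ss) e^(−t/τ).
T(1190) = 19.172 + (-5.5724)·e^(−1190/399.37) = 19.172 + (-5.5724)·0.050809 = 18.889 °C.

18.9 °C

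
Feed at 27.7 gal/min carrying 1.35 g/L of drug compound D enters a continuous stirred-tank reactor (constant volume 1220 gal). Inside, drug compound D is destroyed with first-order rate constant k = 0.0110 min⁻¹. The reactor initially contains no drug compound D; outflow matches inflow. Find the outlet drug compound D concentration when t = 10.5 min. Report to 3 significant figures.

0.271 g/L

Species balance: V dC/dt = Q C_in − Q C − k V C.
dC/dt = (Q/V) C_in − (Q/V + k) C; effective rate a = Q/V + k = 0.022705 + 0.0110 = 0.033705 min⁻¹.
C_ss = Q C_in/(Q + kV) = 0.90941 g/L; C(t) = C_ss + (C₀ − C_ss) e^(−a t).
C(10.5) = 0.90941 + (-0.90941)·e^(−0.033705·10.5) = 0.90941 + (-0.90941)·0.70194 = 0.27106 g/L.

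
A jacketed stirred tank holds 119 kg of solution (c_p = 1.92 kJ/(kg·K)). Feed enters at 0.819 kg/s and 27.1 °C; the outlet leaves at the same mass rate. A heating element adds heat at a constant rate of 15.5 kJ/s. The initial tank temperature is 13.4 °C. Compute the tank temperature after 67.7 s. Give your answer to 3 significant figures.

22.2 °C

Unsteady energy balance on the tank contents: M c_p dT/dt = ṁ c_p (T_in − T) + 15.5.
Rearrange: dT/dt = (T_ss − T)/τ with τ = M/ṁ = 145.30 s and T_ss = T_in + Q̇/(ṁ c_p) = 36.957 °C.
Integrating: T(t) = T_ss + (T₀ − T_ss) e^(−t/τ).
T(67.7) = 36.957 + (-23.557)·e^(−67.7/145.30) = 36.957 + (-23.557)·0.62755 = 22.174 °C.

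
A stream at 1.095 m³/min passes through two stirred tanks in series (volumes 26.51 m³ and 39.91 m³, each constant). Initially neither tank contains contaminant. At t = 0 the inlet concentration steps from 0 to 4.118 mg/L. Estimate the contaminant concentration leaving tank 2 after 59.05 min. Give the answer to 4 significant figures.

Species balance on tank i: dCᵢ/dt = (Cᵢ₋₁ − Cᵢ)/τᵢ with τᵢ = Vᵢ/Q.
τ₁ = 26.51/1.095 = 24.2100 min; τ₂ = 39.91/1.095 = 36.4475 min.
Solving the cascade with C₁(0)=C₂(0)=0 gives C₂(t) = C_in[1 − (τ₁ e^(−t/τ₁) − τ₂ e^(−t/τ₂))/(τ₁ − τ₂)].
At t = 59.05: e^(−t/τ₁) = 0.0872419, e^(−t/τ₂) = 0.197871.
C₂ = 4.118·[1 − (24.2100·0.0872419 − 36.4475·0.197871)/(-12.2374)] = 4.118·0.583265 = 2.40188 mg/L.

2.402 mg/L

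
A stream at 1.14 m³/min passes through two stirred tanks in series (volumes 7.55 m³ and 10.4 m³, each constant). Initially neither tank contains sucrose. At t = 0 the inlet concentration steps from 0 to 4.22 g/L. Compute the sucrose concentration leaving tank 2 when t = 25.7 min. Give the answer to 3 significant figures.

3.53 g/L

Time constants: τᵢ = Vᵢ/Q for each well-mixed tank.
τ₁ = 7.55/1.14 = 6.6228 min; τ₂ = 10.4/1.14 = 9.1228 min.
Tank 1: C₁ = C_in(1 − e^(−t/τ₁)). Tank 2 (τ₁ ≠ τ₂): C₂ = C_in[1 − (τ₁ e^(−t/τ₁) − τ₂ e^(−t/τ₂))/(τ₁ − τ₂)].
At t = 25.7: e^(−t/τ₁) = 0.020640, e^(−t/τ₂) = 0.059778.
C₂ = 4.22·[1 − (6.6228·0.020640 − 9.1228·0.059778)/(-2.5000)] = 4.22·0.83654 = 3.5302 g/L.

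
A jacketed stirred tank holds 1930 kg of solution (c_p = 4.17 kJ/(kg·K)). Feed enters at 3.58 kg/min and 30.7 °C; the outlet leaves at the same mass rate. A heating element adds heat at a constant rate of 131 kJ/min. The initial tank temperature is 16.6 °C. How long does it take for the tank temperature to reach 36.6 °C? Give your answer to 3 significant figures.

Unsteady energy balance on the tank contents: M c_p dT/dt = ṁ c_p (T_in − T) + 131.
τ = M/ṁ = 539.11 min; T_ss = T_in + Q̇/(ṁ c_p) = 39.475 °C.
T(t) = T_ss + (T₀ − T_ss) e^(−t/τ). Set T = 36.6:
e^(−t/τ) = (36.6 − 39.475)/(16.6 − 39.475) = 0.12569
t = −539.11 · ln(0.12569) = 1118.1 min.

1120 min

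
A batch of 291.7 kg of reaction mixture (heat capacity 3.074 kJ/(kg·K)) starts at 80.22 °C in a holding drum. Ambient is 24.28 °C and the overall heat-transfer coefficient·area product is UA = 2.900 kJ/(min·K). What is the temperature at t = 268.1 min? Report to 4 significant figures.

Unsteady energy balance on the tank contents: M c_p dT/dt = −UA(T − T_amb).
dT/dt = (T_ss − T)/τ with T_ss = T_amb = 24.2800 °C, τ = M c_p/UA = 291.7·3.074/2.900 = 309.202 min.
Integrating: T(t) = T_ss + (T₀ − T_ss) e^(−t/τ).
T(268.1) = 24.2800 + (55.9400)·0.420181 = 47.7849 °C.

47.78 °C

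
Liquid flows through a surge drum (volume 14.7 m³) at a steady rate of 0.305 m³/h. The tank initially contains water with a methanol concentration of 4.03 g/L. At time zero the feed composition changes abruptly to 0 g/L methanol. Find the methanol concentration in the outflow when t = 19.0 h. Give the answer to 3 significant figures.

2.72 g/L

Accumulation = in − out for the solute gives V dC/dt = Q(C_in − C).
Rewrite as dC/dt + C/τ = C_in/τ, τ = V/Q = 48.197 h.
C approaches C_in exponentially: C(t) = C_in + (C₀ − C_in) e^(−t/τ).
C(19.0) = 0 + (4.03 − 0)·e^(−19.0/48.197) = 0 + (4.0300)·0.67421 = 2.7171 g/L.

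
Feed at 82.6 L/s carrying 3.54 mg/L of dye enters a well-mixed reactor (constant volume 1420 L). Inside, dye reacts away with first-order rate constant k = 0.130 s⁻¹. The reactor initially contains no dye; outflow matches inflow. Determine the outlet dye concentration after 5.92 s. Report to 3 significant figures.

V dC/dt = Q(C_in − C) − k V C.
This is linear with rate a = Q/V + k = 0.18817 s⁻¹.
C_ss = Q C_in/(Q + kV) = 1.0943 mg/L; C(t) = C_ss + (C₀ − C_ss) e^(−a t).
C(5.92) = 1.0943 + (-1.0943)·e^(−0.18817·5.92) = 1.0943 + (-1.0943)·0.32826 = 0.73511 mg/L.

0.735 mg/L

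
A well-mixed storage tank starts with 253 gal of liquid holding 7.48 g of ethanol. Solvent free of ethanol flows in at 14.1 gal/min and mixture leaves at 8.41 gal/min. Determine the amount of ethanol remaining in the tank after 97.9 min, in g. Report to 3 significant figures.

1.34 g

Let m(t) be the amount of ethanol. Volume: V(t) = V₀ + (Q_in − Q_out) t = 253 + 5.6900 t; V(97.9) = 810.05 gal.
Solute balance: dm/dt = 0 − Q_out C = −Q_out m/V(t).
dm/m = −Q_out dt/(V₀ + 5.6900 t); integrating gives ln(m/m₀) = −(Q_out/(Q_in−Q_out)) ln(V/V₀).
m = m₀ (V₀/V)^(Q_out/(Q_in−Q_out)) = 7.48 × (253/810.05)^(1.4780) = 1.3394 g.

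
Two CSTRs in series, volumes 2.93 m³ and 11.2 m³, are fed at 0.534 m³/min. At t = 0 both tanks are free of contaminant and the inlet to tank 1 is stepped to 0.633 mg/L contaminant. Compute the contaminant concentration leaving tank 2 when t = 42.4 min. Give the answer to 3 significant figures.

Time constants: τᵢ = Vᵢ/Q for each well-mixed tank.
τ₁ = 2.93/0.534 = 5.4869 min; τ₂ = 11.2/0.534 = 20.974 min.
Tank 1: C₁ = C_in(1 − e^(−t/τ₁)). Tank 2 (τ₁ ≠ τ₂): C₂ = C_in[1 − (τ₁ e^(−t/τ₁) − τ₂ e^(−t/τ₂))/(τ₁ − τ₂)].
At t = 42.4: e^(−t/τ₁) = 0.00044054, e^(−t/τ₂) = 0.13245.
C₂ = 0.633·[1 − (5.4869·0.00044054 − 20.974·0.13245)/(-15.487)] = 0.633·0.82078 = 0.51956 mg/L.

0.520 mg/L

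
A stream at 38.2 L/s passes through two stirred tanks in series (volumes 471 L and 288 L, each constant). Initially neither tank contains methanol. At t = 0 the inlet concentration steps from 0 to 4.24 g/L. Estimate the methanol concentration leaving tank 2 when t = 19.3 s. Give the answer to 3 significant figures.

2.47 g/L

Time constants: τᵢ = Vᵢ/Q for each well-mixed tank.
τ₁ = 471/38.2 = 12.330 s; τ₂ = 288/38.2 = 7.5393 s.
Solving the cascade with C₁(0)=C₂(0)=0 gives C₂(t) = C_in[1 − (τ₁ e^(−t/τ₁) − τ₂ e^(−t/τ₂))/(τ₁ − τ₂)].
At t = 19.3: e^(−t/τ₁) = 0.20902, e^(−t/τ₂) = 0.077310.
C₂ = 4.24·[1 − (12.330·0.20902 − 7.5393·0.077310)/(4.7906)] = 4.24·0.58369 = 2.4748 g/L.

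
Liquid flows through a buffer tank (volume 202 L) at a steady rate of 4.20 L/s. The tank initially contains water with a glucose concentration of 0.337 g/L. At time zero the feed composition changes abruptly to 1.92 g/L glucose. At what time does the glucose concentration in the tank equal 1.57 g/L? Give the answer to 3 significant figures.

Species balance: V dC/dt = Q(C_in − C) ⇒ τ = V/Q = 48.095 s.
C(t) = C_in + (C₀ − C_in) e^(−t/τ). Set C = 1.57 and solve for t:
e^(−t/τ) = (C − C_in)/(C₀ − C_in) = (1.57 − 1.92)/(0.337 − 1.92) = 0.22110
t = −τ ln(…) = 48.095 × 1.5091 = 72.583 s.

72.6 s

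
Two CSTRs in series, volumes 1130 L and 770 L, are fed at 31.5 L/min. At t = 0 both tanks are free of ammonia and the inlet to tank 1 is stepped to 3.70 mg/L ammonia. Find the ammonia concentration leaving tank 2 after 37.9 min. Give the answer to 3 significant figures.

Time constants: τᵢ = Vᵢ/Q for each well-mixed tank.
τ₁ = 1130/31.5 = 35.873 min; τ₂ = 770/31.5 = 24.444 min.
Solving the cascade with C₁(0)=C₂(0)=0 gives C₂(t) = C_in[1 − (τ₁ e^(−t/τ₁) − τ₂ e^(−t/τ₂))/(τ₁ − τ₂)].
At t = 37.9: e^(−t/τ₁) = 0.34767, e^(−t/τ₂) = 0.21215.
C₂ = 3.70·[1 − (35.873·0.34767 − 24.444·0.21215)/(11.429)] = 3.70·0.36247 = 1.3412 mg/L.

1.34 mg/L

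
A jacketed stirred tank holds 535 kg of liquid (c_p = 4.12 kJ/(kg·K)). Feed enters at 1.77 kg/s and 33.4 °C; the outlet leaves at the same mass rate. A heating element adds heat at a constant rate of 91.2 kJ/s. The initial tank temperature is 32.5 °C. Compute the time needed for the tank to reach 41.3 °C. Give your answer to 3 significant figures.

323 s

First-law balance (no shaft work): M c_p dT/dt = ṁ c_p (T_in − T) + 91.2.
τ = M/ṁ = 302.26 s; T_ss = T_in + Q̇/(ṁ c_p) = 45.906 °C.
T(t) = T_ss + (T₀ − T_ss) e^(−t/τ). Set T = 41.3:
e^(−t/τ) = (41.3 − 45.906)/(32.5 − 45.906) = 0.34359
t = −302.26 · ln(0.34359) = 322.91 s.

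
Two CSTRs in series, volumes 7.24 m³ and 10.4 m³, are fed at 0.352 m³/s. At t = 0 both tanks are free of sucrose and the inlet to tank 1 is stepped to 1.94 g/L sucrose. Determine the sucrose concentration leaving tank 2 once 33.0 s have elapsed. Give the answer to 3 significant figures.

0.744 g/L

Time constants: τᵢ = Vᵢ/Q for each well-mixed tank.
τ₁ = 7.24/0.352 = 20.568 s; τ₂ = 10.4/0.352 = 29.545 s.
Solving the cascade with C₁(0)=C₂(0)=0 gives C₂(t) = C_in[1 − (τ₁ e^(−t/τ₁) − τ₂ e^(−t/τ₂))/(τ₁ − τ₂)].
At t = 33.0: e^(−t/τ₁) = 0.20101, e^(−t/τ₂) = 0.32729.
C₂ = 1.94·[1 − (20.568·0.20101 − 29.545·0.32729)/(-8.9773)] = 1.94·0.38339 = 0.74378 g/L.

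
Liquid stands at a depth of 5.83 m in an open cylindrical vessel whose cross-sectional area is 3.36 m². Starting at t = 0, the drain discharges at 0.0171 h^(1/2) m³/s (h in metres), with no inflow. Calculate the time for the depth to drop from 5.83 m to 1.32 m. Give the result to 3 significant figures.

A dh/dt = −Q_out = −0.0171 √h.
This is separable: 2 d(√h)/dt = −0.0171/A, so √h = √h₀ − (0.0171/(2A)) t.
t = 2A(√h₀ − √h)/0.0171 = 2·3.36·(√5.83 − √1.32)/0.0171
  = 6.7200 × (2.4145 − 1.1489) / 0.0171 = 497.37 s.

497 s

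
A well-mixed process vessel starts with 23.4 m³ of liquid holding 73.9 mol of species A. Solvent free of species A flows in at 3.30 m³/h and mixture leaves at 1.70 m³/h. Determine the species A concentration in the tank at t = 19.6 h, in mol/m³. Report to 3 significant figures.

Let m(t) be the amount of species A. Volume: V(t) = V₀ + (Q_in − Q_out) t = 23.4 + 1.6000 t; V(19.6) = 54.760 m³.
Species balance (pure solvent in): dm/dt = −Q_out · m/V(t).
Separate: dm/m = −Q_out dt/V(t) ⇒ ln(m/m₀) = −(Q_out/(Q_in−Q_out)) ln(V/V₀).
m = m₀ (V₀/V)^(Q_out/(Q_in−Q_out)) = 73.9 × (23.4/54.760)^(1.0625) = 29.945 mol.
C = m/V = 29.945/54.760 = 0.54683 mol/m³.

0.547 mol/m³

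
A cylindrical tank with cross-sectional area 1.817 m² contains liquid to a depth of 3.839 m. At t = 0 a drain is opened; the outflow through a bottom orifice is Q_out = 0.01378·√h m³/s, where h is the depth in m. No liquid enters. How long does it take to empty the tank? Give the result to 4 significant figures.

516.7 s

With no inflow, A dh/dt = −0.01378 √h.
∫ h^(−1/2) dh = −(0.01378/A) ∫ dt, giving 2√h = 2√h₀ − (0.01378/A) t.
Tank is empty when √h = 0: t_empty = 2A√h₀/0.01378.
t_empty = 2·1.817·√3.839/0.01378 = 3.63400·1.95934/0.01378 = 516.707 s.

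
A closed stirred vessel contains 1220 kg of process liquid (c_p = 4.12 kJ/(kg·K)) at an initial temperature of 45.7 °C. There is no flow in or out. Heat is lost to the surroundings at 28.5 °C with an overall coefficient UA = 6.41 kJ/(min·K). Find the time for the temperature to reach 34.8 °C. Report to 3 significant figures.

788 min

Lumped-capacitance energy balance: M c_p dT/dt = UA(T_amb − T).
τ = M c_p/UA = 784.15 min; T_ss = T_amb = 28.500 °C.
T(t) = T_ss + (T₀ − T_ss)e^(−t/τ); set T = 34.8:
t = −τ ln[(T − T_ss)/(T₀ − T_ss)] = −784.15 · ln(0.36628) = 787.57 min.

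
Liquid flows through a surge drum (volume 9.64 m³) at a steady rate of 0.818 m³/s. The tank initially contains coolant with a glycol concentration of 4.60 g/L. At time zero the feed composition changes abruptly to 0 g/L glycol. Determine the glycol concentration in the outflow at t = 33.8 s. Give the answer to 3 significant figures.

0.261 g/L

Unsteady species balance (constant V, well mixed): V dC/dt = Q(C_in − C).
Rewrite as dC/dt + C/τ = C_in/τ, τ = V/Q = 11.785 s.
Integrating: C(t) = C_in + (C₀ − C_in) e^(−t/τ).
C(33.8) = 0 + (4.60 − 0)·e^(−33.8/11.785) = 0 + (4.6000)·0.056807 = 0.26131 g/L.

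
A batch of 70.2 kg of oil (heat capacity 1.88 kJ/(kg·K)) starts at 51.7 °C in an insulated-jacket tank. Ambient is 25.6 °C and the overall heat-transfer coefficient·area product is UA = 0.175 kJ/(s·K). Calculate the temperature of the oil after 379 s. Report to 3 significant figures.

41.4 °C

Lumped-capacitance energy balance: M c_p dT/dt = UA(T_amb − T).
dT/dt = (T_ss − T)/τ with T_ss = T_amb = 25.600 °C, τ = M c_p/UA = 70.2·1.88/0.175 = 754.15 s.
Integrating: T(t) = T_ss + (T₀ − T_ss) e^(−t/τ).
T(379) = 25.600 + (26.100)·0.60498 = 41.390 °C.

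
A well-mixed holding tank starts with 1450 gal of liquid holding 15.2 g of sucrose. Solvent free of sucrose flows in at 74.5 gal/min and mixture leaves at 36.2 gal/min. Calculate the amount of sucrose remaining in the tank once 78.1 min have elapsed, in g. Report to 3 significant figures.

5.28 g

Let m(t) be the amount of sucrose. Volume: V(t) = V₀ + (Q_in − Q_out) t = 1450 + 38.300 t; V(78.1) = 4441.2 gal.
Solute balance: dm/dt = 0 − Q_out C = −Q_out m/V(t).
Separate: dm/m = −Q_out dt/V(t) ⇒ ln(m/m₀) = −(Q_out/(Q_in−Q_out)) ln(V/V₀).
m = m₀ (V₀/V)^(Q_out/(Q_in−Q_out)) = 15.2 × (1450/4441.2)^(0.94517) = 5.2767 g.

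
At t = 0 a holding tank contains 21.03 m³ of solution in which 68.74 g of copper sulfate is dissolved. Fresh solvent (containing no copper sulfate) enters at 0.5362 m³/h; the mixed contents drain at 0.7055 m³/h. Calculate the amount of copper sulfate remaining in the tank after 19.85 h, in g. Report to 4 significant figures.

33.27 g

Total volume: dV/dt = Q_in − Q_out = -0.169300 m³/h, so V(t) = 21.03 − 0.169300 t and V(19.85) = 17.6694 m³.
Solute balance: dm/dt = 0 − Q_out C = −Q_out m/V(t).
dm/m = −Q_out dt/(V₀ − 0.169300 t); integrating gives ln(m/m₀) = −(Q_out/(Q_in−Q_out)) ln(V/V₀).
m = m₀ (V₀/V)^(Q_out/(Q_in−Q_out)) = 68.74 × (21.03/17.6694)^(-4.16716) = 33.2735 g.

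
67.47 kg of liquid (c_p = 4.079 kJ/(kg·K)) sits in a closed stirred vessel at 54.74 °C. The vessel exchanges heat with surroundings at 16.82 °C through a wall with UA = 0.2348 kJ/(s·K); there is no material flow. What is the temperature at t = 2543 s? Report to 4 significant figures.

21.15 °C

M c_p dT/dt = −UA(T − T_amb).
dT/dt = (T_ss − T)/τ with T_ss = T_amb = 16.8200 °C, τ = M c_p/UA = 67.47·4.079/0.2348 = 1172.10 s.
Solution: T(t) = T_ss + (T₀ − T_ss) e^(−t/τ).
T(2543) = 16.8200 + (37.9200)·0.114223 = 21.1513 °C.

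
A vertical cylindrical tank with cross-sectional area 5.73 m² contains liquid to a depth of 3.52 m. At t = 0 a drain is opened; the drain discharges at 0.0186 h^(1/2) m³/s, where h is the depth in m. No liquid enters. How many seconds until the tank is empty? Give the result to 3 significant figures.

1160 s

A dh/dt = −Q_out = −0.0186 √h.
This is separable: 2 d(√h)/dt = −0.0186/A, so √h = √h₀ − (0.0186/(2A)) t.
Tank is empty when √h = 0: t_empty = 2A√h₀/0.0186.
t_empty = 2·5.73·√3.52/0.0186 = 11.460·1.8762/0.0186 = 1156.0 s.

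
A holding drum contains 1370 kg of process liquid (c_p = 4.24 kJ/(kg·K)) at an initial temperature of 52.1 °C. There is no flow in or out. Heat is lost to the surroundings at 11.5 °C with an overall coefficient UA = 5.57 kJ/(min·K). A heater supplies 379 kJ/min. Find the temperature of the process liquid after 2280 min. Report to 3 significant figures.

76.5 °C

M c_p dT/dt = −UA(T − T_amb) + Q̇.
dT/dt = (T_ss − T)/τ with T_ss = T_amb + Q̇/UA = 11.5 + 379/5.57 = 79.543 °C, τ = M c_p/UA = 1370·4.24/5.57 = 1042.9 min.
Solution: T(t) = T_ss + (T₀ − T_ss) e^(−t/τ).
T(2280) = 79.543 + (-27.443)·0.11234 = 76.460 °C.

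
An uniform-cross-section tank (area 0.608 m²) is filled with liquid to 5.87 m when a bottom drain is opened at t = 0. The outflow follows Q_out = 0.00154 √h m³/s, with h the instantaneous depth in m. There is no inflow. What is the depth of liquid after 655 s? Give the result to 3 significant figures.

With no inflow, A dh/dt = −0.00154 √h.
∫ h^(−1/2) dh = −(0.00154/A) ∫ dt, giving 2√h = 2√h₀ − (0.00154/A) t.
√h = √5.87 − 0.00154·655/(2·0.608) = 2.4228 − 0.82952 = 1.5933.
h = 1.5933² = 2.5386 m.

2.54 m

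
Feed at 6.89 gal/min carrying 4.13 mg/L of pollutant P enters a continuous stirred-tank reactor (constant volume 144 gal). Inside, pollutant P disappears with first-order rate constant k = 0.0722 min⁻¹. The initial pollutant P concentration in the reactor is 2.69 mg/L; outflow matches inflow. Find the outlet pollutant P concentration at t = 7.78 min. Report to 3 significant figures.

Species balance: V dC/dt = Q C_in − Q C − k V C.
dC/dt = (Q/V) C_in − (Q/V + k) C; effective rate a = Q/V + k = 0.047847 + 0.0722 = 0.12005 min⁻¹.
C_ss = Q C_in/(Q + kV) = 1.6461 mg/L; C(t) = C_ss + (C₀ − C_ss) e^(−a t).
C(7.78) = 1.6461 + (1.0439)·e^(−0.12005·7.78) = 1.6461 + (1.0439)·0.39299 = 2.0563 mg/L.

2.06 mg/L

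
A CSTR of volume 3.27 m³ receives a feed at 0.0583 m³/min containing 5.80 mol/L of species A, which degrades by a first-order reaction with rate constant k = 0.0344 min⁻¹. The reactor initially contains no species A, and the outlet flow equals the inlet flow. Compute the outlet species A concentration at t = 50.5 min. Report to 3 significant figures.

1.84 mol/L

Accumulation = in − out − consumed: V dC/dt = Q C_in − Q C − k V C.
dC/dt = (Q/V) C_in − (Q/V + k) C; effective rate a = Q/V + k = 0.017829 + 0.0344 = 0.052229 min⁻¹.
C_ss = Q C_in/(Q + kV) = 1.9799 mol/L; C(t) = C_ss + (C₀ − C_ss) e^(−a t).
C(50.5) = 1.9799 + (-1.9799)·e^(−0.052229·50.5) = 1.9799 + (-1.9799)·0.071536 = 1.8382 mol/L.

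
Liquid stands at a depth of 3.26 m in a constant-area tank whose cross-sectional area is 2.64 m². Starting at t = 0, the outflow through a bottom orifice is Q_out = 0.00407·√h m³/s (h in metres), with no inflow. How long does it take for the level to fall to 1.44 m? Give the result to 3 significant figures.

786 s

With no inflow, A dh/dt = −0.00407 √h.
Separate and integrate: 2(√h − √h₀) = −(0.00407/A) t.
t = 2A(√h₀ − √h)/0.00407 = 2·2.64·(√3.26 − √1.44)/0.00407
  = 5.2800 × (1.8055 − 1.2000) / 0.00407 = 785.57 s.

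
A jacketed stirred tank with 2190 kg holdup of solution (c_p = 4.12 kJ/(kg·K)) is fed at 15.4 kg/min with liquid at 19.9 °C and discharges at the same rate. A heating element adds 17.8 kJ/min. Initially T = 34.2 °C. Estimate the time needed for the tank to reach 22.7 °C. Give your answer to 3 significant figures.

Energy balance: M c_p dT/dt = ṁ c_p (T_in − T) + 17.8.
τ = M/ṁ = 142.21 min; T_ss = T_in + Q̇/(ṁ c_p) = 20.181 °C.
T(t) = T_ss + (T₀ − T_ss) e^(−t/τ). Set T = 22.7:
e^(−t/τ) = (22.7 − 20.181)/(34.2 − 20.181) = 0.17971
t = −142.21 · ln(0.17971) = 244.09 min.

244 min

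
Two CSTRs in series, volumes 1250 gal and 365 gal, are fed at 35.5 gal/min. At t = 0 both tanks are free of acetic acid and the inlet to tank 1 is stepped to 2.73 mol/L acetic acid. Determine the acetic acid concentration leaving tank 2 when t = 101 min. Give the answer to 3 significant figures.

Each tank obeys Vᵢ dCᵢ/dt = Q(Cᵢ₋₁ − Cᵢ), so τᵢ = Vᵢ/Q.
τ₁ = 1250/35.5 = 35.211 min; τ₂ = 365/35.5 = 10.282 min.
Tank 1: C₁ = C_in(1 − e^(−t/τ₁)). Tank 2 (τ₁ ≠ τ₂): C₂ = C_in[1 − (τ₁ e^(−t/τ₁) − τ₂ e^(−t/τ₂))/(τ₁ − τ₂)].
At t = 101: e^(−t/τ₁) = 0.056790, e^(−t/τ₂) = 5.4175e-05.
C₂ = 2.73·[1 − (35.211·0.056790 − 10.282·5.4175e-05)/(24.930)] = 2.73·0.91981 = 2.5111 mol/L.

2.51 mol/L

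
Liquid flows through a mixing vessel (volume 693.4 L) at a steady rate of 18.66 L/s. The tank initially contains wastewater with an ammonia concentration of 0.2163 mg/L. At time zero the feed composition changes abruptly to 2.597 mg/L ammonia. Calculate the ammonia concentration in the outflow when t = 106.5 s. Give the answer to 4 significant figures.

2.461 mg/L

Unsteady species balance (constant V, well mixed): V dC/dt = Q(C_in − C).
Time constant τ = V/Q = 693.4/18.66 = 37.1597 s.
Solution: C(t) = C_in + (C₀ − C_in) e^(−t/τ).
C(106.5) = 2.597 + (0.2163 − 2.597)·e^(−106.5/37.1597) = 2.597 + (-2.38070)·0.0569257 = 2.46148 mg/L.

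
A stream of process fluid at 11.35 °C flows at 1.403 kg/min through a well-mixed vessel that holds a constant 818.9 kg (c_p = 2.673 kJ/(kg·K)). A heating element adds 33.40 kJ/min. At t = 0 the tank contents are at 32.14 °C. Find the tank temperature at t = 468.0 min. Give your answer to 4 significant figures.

M c_p dT/dt = ṁ c_p (T_in − T) + Q̇.
τ = M/ṁ = 583.678 min; T_ss = T_in + Q̇/(ṁ c_p) = 11.35 + 33.40/(1.403·2.673) = 20.2561 °C.
Solution: T(t) = T_ss + (T₀ − T_ss) e^(−t/τ).
T(468.0) = 20.2561 + (11.8839)·e^(−468.0/583.678) = 20.2561 + (11.8839)·0.448515 = 25.5862 °C.

25.59 °C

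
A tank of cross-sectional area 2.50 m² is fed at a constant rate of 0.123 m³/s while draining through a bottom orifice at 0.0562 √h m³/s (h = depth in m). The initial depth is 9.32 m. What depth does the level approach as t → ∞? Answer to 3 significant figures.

Unsteady balance on liquid volume: A dh/dt = Q_in − 0.0562 √h. At steady state dh/dt = 0:
Q_in = 0.0562 √h_ss ⇒ √h_ss = 0.123/0.0562 = 2.1886.
h_ss = 2.1886² = 4.7900 m. (Since h₀ = 9.32 m > h_ss, the level will fall toward this value.)

4.79 m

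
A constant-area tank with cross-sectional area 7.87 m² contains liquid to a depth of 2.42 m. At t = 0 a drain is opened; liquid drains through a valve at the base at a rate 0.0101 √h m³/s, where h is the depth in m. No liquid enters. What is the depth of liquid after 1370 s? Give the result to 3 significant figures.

With no inflow, A dh/dt = −0.0101 √h.
Separate and integrate: 2(√h − √h₀) = −(0.0101/A) t.
√h = √2.42 − 0.0101·1370/(2·7.87) = 1.5556 − 0.87910 = 0.67654.
h = 0.67654² = 0.45770 m.

0.458 m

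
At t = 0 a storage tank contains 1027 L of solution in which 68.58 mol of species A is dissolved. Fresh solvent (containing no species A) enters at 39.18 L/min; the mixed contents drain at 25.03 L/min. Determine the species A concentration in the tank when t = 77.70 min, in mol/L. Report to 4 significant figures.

0.008901 mol/L

Total volume: dV/dt = Q_in − Q_out = 14.1500 L/min, so V(t) = 1027 + 14.1500 t and V(77.70) = 2126.45 L.
Species balance (pure solvent in): dm/dt = −Q_out · m/V(t).
Separate: dm/m = −Q_out dt/V(t) ⇒ ln(m/m₀) = −(Q_out/(Q_in−Q_out)) ln(V/V₀).
m = m₀ (V₀/V)^(Q_out/(Q_in−Q_out)) = 68.58 × (1027/2126.45)^(1.76890) = 18.9266 mol.
C = m/V = 18.9266/2126.45 = 0.00890053 mol/L.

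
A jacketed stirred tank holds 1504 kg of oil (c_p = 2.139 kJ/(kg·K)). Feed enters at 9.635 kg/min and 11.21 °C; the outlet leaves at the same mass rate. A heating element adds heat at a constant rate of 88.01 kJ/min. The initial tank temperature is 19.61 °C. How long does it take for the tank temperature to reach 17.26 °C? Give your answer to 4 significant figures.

First-law balance (no shaft work): M c_p dT/dt = ṁ c_p (T_in − T) + 88.01.
τ = M/ṁ = 156.098 min; T_ss = T_in + Q̇/(ṁ c_p) = 15.4804 °C.
T(t) = T_ss + (T₀ − T_ss) e^(−t/τ). Set T = 17.26:
e^(−t/τ) = (17.26 − 15.4804)/(19.61 − 15.4804) = 0.430936
t = −156.098 · ln(0.430936) = 131.402 min.

131.4 min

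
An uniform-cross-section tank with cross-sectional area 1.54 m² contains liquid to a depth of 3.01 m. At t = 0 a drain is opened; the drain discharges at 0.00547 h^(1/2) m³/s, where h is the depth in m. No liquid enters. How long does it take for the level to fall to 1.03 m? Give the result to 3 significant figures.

With no inflow, A dh/dt = −0.00547 √h.
Separate and integrate: 2(√h − √h₀) = −(0.00547/A) t.
t = 2A(√h₀ − √h)/0.00547 = 2·1.54·(√3.01 − √1.03)/0.00547
  = 3.0800 × (1.7349 − 1.0149) / 0.00547 = 405.44 s.

405 s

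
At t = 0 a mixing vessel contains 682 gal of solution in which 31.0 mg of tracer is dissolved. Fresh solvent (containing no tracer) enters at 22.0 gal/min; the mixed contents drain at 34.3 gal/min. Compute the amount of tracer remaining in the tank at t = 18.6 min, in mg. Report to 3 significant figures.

9.92 mg

Total volume: dV/dt = Q_in − Q_out = -12.300 gal/min, so V(t) = 682 − 12.300 t and V(18.6) = 453.22 gal.
No tracer enters, so dm/dt = −Q_out · (m/V).
Separate: dm/m = −Q_out dt/V(t) ⇒ ln(m/m₀) = −(Q_out/(Q_in−Q_out)) ln(V/V₀).
m = m₀ (V₀/V)^(Q_out/(Q_in−Q_out)) = 31.0 × (682/453.22)^(-2.7886) = 9.9186 mg.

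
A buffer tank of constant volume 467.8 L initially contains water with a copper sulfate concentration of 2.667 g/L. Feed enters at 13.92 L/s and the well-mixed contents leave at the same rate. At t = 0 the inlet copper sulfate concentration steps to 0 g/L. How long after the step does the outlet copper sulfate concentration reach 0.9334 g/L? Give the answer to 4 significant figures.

Species balance: V dC/dt = Q(C_in − C) ⇒ τ = V/Q = 33.6063 s.
C(t) = C_in + (C₀ − C_in) e^(−t/τ). Set C = 0.9334 and solve for t:
e^(−t/τ) = (C − C_in)/(C₀ − C_in) = (0.9334 − 0)/(2.667 − 0) = 0.349981
t = −τ ln(…) = 33.6063 × 1.04988 = 35.2825 s.

35.28 s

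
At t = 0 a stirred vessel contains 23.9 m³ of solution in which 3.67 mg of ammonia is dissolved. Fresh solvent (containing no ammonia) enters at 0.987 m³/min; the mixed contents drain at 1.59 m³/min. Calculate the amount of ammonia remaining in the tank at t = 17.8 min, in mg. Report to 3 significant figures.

Let m(t) be the amount of ammonia. Volume: V(t) = V₀ + (Q_in − Q_out) t = 23.9 − 0.60300 t; V(17.8) = 13.167 m³.
Species balance (pure solvent in): dm/dt = −Q_out · m/V(t).
Separate: dm/m = −Q_out dt/V(t) ⇒ ln(m/m₀) = −(Q_out/(Q_in−Q_out)) ln(V/V₀).
m = m₀ (V₀/V)^(Q_out/(Q_in−Q_out)) = 3.67 × (23.9/13.167)^(-2.6368) = 0.76196 mg.

0.762 mg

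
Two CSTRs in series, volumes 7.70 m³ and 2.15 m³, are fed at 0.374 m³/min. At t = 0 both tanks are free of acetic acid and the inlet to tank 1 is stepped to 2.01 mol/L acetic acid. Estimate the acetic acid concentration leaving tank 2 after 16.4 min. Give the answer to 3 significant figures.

0.798 mol/L

Species balance on tank i: dCᵢ/dt = (Cᵢ₋₁ − Cᵢ)/τᵢ with τᵢ = Vᵢ/Q.
τ₁ = 7.70/0.374 = 20.588 min; τ₂ = 2.15/0.374 = 5.7487 min.
Tank 1: C₁ = C_in(1 − e^(−t/τ₁)). Tank 2 (τ₁ ≠ τ₂): C₂ = C_in[1 − (τ₁ e^(−t/τ₁) − τ₂ e^(−t/τ₂))/(τ₁ − τ₂)].
At t = 16.4: e^(−t/τ₁) = 0.45087, e^(−t/τ₂) = 0.057680.
C₂ = 2.01·[1 − (20.588·0.45087 − 5.7487·0.057680)/(14.840)] = 2.01·0.39681 = 0.79759 mol/L.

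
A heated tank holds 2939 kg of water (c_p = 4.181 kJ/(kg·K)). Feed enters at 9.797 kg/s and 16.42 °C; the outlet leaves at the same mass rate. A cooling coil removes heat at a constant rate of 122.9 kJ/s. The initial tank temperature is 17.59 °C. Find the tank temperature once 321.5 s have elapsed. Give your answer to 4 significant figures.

Energy balance: M c_p dT/dt = ṁ c_p (T_in − T) − 122.9.
Rearrange: dT/dt = (T_ss − T)/τ with τ = M/ṁ = 299.990 s and T_ss = T_in − Q̇/(ṁ c_p) = 13.4196 °C.
Solution: T(t) = T_ss + (T₀ − T_ss) e^(−t/τ).
T(321.5) = 13.4196 + (4.17040)·e^(−321.5/299.990) = 13.4196 + (4.17040)·0.342425 = 14.8477 °C.

14.85 °C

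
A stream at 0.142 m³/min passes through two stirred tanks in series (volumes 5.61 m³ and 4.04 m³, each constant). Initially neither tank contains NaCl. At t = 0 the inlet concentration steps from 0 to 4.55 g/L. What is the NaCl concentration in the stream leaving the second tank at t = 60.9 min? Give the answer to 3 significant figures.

Species balance on tank i: dCᵢ/dt = (Cᵢ₋₁ − Cᵢ)/τᵢ with τᵢ = Vᵢ/Q.
τ₁ = 5.61/0.142 = 39.507 min; τ₂ = 4.04/0.142 = 28.451 min.
Solving the cascade with C₁(0)=C₂(0)=0 gives C₂(t) = C_in[1 − (τ₁ e^(−t/τ₁) − τ₂ e^(−t/τ₂))/(τ₁ − τ₂)].
At t = 60.9: e^(−t/τ₁) = 0.21406, e^(−t/τ₂) = 0.11759.
C₂ = 4.55·[1 − (39.507·0.21406 − 28.451·0.11759)/(11.056)] = 4.55·0.53770 = 2.4465 g/L.

2.45 g/L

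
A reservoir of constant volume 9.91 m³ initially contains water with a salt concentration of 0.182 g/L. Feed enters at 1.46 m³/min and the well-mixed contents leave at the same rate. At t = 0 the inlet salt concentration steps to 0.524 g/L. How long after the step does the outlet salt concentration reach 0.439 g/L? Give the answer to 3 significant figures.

9.45 min

Species balance: V dC/dt = Q(C_in − C) ⇒ τ = V/Q = 6.7877 min.
C(t) = C_in + (C₀ − C_in) e^(−t/τ). Set C = 0.439 and solve for t:
e^(−t/τ) = (C − C_in)/(C₀ − C_in) = (0.439 − 0.524)/(0.182 − 0.524) = 0.24854
t = −τ ln(…) = 6.7877 × 1.3922 = 9.4495 min.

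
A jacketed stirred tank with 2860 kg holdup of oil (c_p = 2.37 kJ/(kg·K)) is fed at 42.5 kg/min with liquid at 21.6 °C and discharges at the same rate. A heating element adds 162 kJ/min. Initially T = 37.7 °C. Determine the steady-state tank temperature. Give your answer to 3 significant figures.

First-law balance (no shaft work): M c_p dT/dt = ṁ c_p (T_in − T) + 162.
At steady state dT/dt = 0 ⇒ T_ss = T_in + Q̇/(ṁ c_p) = 21.6 + 162/(42.5·2.37) = 23.208 °C.

23.2 °C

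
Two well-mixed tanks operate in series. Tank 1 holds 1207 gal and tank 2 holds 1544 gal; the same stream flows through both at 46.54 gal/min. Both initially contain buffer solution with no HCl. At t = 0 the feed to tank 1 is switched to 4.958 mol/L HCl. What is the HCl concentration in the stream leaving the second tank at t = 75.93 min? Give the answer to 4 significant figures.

3.605 mol/L

Each tank obeys Vᵢ dCᵢ/dt = Q(Cᵢ₋₁ − Cᵢ), so τᵢ = Vᵢ/Q.
τ₁ = 1207/46.54 = 25.9347 min; τ₂ = 1544/46.54 = 33.1758 min.
Solving the cascade with C₁(0)=C₂(0)=0 gives C₂(t) = C_in[1 − (τ₁ e^(−t/τ₁) − τ₂ e^(−t/τ₂))/(τ₁ − τ₂)].
At t = 75.93: e^(−t/τ₁) = 0.0535179, e^(−t/τ₂) = 0.101396.
C₂ = 4.958·[1 − (25.9347·0.0535179 − 33.1758·0.101396)/(-7.24108)] = 4.958·0.727122 = 3.60507 mol/L.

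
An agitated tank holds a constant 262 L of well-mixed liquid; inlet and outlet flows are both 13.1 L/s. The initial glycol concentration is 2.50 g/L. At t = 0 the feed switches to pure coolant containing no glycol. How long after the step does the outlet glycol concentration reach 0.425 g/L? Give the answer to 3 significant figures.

Species balance: V dC/dt = Q(C_in − C) ⇒ τ = V/Q = 20.000 s.
C(t) = C_in + (C₀ − C_in) e^(−t/τ). Set C = 0.425 and solve for t:
e^(−t/τ) = (C − C_in)/(C₀ − C_in) = (0.425 − 0)/(2.50 − 0) = 0.17000
t = −τ ln(…) = 20.000 × 1.7720 = 35.439 s.

35.4 s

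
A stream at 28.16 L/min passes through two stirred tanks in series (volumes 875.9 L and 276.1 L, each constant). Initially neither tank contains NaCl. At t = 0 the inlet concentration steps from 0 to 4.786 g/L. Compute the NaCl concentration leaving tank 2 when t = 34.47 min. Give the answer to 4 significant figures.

Species balance on tank i: dCᵢ/dt = (Cᵢ₋₁ − Cᵢ)/τᵢ with τᵢ = Vᵢ/Q.
τ₁ = 875.9/28.16 = 31.1044 min; τ₂ = 276.1/28.16 = 9.80469 min.
Tank 1: C₁ = C_in(1 − e^(−t/τ₁)). Tank 2 (τ₁ ≠ τ₂): C₂ = C_in[1 − (τ₁ e^(−t/τ₁) − τ₂ e^(−t/τ₂))/(τ₁ − τ₂)].
At t = 34.47: e^(−t/τ₁) = 0.330152, e^(−t/τ₂) = 0.0297280.
C₂ = 4.786·[1 − (31.1044·0.330152 − 9.80469·0.0297280)/(21.2997)] = 4.786·0.531557 = 2.54403 g/L.

2.544 g/L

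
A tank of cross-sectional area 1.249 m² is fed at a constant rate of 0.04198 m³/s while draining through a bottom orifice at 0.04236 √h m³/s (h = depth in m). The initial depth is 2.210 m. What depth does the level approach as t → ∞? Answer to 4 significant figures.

Level balance: A dh/dt = 0.04198 − 0.04236 √h. Setting dh/dt = 0:
Q_in = 0.04236 √h_ss ⇒ √h_ss = 0.04198/0.04236 = 0.991029.
h_ss = 0.991029² = 0.982139 m. (Since h₀ = 2.210 m > h_ss, the level will fall toward this value.)

0.9821 m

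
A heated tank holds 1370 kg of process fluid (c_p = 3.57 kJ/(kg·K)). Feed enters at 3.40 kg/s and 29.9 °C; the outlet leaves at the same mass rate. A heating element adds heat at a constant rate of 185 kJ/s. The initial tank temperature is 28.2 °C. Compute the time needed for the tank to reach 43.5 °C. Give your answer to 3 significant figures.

941 s

M c_p dT/dt = ṁ c_p (T_in − T) + Q̇.
τ = M/ṁ = 402.94 s; T_ss = T_in + Q̇/(ṁ c_p) = 45.141 °C.
T(t) = T_ss + (T₀ − T_ss) e^(−t/τ). Set T = 43.5:
e^(−t/τ) = (43.5 − 45.141)/(28.2 − 45.141) = 0.096886
t = −402.94 · ln(0.096886) = 940.55 s.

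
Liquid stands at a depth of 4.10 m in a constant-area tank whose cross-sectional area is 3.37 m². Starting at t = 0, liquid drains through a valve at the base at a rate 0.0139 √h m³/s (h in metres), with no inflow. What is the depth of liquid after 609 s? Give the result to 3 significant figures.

0.591 m

A dh/dt = −Q_out = −0.0139 √h.
This is separable: 2 d(√h)/dt = −0.0139/A, so √h = √h₀ − (0.0139/(2A)) t.
√h = √4.10 − 0.0139·609/(2·3.37) = 2.0248 − 1.2559 = 0.76890.
h = 0.76890² = 0.59120 m.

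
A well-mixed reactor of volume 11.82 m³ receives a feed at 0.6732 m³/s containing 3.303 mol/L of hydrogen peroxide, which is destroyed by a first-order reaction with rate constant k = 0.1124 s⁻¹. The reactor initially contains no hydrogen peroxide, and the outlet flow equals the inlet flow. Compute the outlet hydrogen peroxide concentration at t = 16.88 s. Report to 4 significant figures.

V dC/dt = Q(C_in − C) − k V C.
dC/dt = (Q/V) C_in − (Q/V + k) C; effective rate a = Q/V + k = 0.0569543 + 0.1124 = 0.169354 s⁻¹.
C_ss = Q C_in/(Q + kV) = 1.11081 mol/L; C(t) = C_ss + (C₀ − C_ss) e^(−a t).
C(16.88) = 1.11081 + (-1.11081)·e^(−0.169354·16.88) = 1.11081 + (-1.11081)·0.0573432 = 1.04711 mol/L.

1.047 mol/L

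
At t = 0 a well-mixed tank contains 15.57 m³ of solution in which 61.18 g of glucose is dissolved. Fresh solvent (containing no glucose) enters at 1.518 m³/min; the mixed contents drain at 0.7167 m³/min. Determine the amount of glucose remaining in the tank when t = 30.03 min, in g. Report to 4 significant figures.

Total volume: dV/dt = Q_in − Q_out = 0.801300 m³/min, so V(t) = 15.57 + 0.801300 t and V(30.03) = 39.6330 m³.
Solute balance: dm/dt = 0 − Q_out C = −Q_out m/V(t).
dm/m = −Q_out dt/(V₀ + 0.801300 t); integrating gives ln(m/m₀) = −(Q_out/(Q_in−Q_out)) ln(V/V₀).
m = m₀ (V₀/V)^(Q_out/(Q_in−Q_out)) = 61.18 × (15.57/39.6330)^(0.894422) = 26.5266 g.

26.53 g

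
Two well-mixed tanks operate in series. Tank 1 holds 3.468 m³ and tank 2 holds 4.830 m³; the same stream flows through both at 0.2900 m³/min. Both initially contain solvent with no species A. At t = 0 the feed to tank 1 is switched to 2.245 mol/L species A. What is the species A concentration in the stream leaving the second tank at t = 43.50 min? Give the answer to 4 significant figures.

Time constants: τᵢ = Vᵢ/Q for each well-mixed tank.
τ₁ = 3.468/0.2900 = 11.9586 min; τ₂ = 4.830/0.2900 = 16.6552 min.
Solving the cascade with C₁(0)=C₂(0)=0 gives C₂(t) = C_in[1 − (τ₁ e^(−t/τ₁) − τ₂ e^(−t/τ₂))/(τ₁ − τ₂)].
At t = 43.50: e^(−t/τ₁) = 0.0263169, e^(−t/τ₂) = 0.0734022.
C₂ = 2.245·[1 − (11.9586·0.0263169 − 16.6552·0.0734022)/(-4.69655)] = 2.245·0.806707 = 1.81106 mol/L.

1.811 mol/L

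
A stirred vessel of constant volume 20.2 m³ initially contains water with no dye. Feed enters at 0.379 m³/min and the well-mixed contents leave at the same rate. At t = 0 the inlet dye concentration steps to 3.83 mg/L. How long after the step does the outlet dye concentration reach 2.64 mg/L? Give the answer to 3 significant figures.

62.3 min

Transient balance on the dissolved component: V dC/dt = Q(C_in − C), so τ = V/Q = 53.298 min.
C(t) = C_in + (C₀ − C_in) e^(−t/τ). Set C = 2.64 and solve for t:
e^(−t/τ) = (C − C_in)/(C₀ − C_in) = (2.64 − 3.83)/(0 − 3.83) = 0.31070
t = −τ ln(…) = 53.298 × 1.1689 = 62.301 min.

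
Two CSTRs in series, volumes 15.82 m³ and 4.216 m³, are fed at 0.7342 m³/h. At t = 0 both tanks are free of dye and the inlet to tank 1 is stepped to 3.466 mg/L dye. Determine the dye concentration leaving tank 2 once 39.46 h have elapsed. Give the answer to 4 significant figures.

2.710 mg/L

Time constants: τᵢ = Vᵢ/Q for each well-mixed tank.
τ₁ = 15.82/0.7342 = 21.5473 h; τ₂ = 4.216/0.7342 = 5.74230 h.
Solving the cascade with C₁(0)=C₂(0)=0 gives C₂(t) = C_in[1 − (τ₁ e^(−t/τ₁) − τ₂ e^(−t/τ₂))/(τ₁ − τ₂)].
At t = 39.46: e^(−t/τ₁) = 0.160201, e^(−t/τ₂) = 0.00103660.
C₂ = 3.466·[1 − (21.5473·0.160201 − 5.74230·0.00103660)/(15.8050)] = 3.466·0.781970 = 2.71031 mg/L.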